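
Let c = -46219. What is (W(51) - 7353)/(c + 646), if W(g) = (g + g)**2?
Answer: -1017/15191 ≈ -0.066948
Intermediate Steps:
W(g) = 4*g**2 (W(g) = (2*g)**2 = 4*g**2)
(W(51) - 7353)/(c + 646) = (4*51**2 - 7353)/(-46219 + 646) = (4*2601 - 7353)/(-45573) = (10404 - 7353)*(-1/45573) = 3051*(-1/45573) = -1017/15191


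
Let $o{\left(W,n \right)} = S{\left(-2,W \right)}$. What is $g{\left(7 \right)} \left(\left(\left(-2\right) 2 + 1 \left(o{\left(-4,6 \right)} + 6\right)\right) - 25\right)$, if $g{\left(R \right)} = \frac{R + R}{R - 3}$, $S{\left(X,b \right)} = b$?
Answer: $- \frac{189}{2} \approx -94.5$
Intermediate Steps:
$o{\left(W,n \right)} = W$
$g{\left(R \right)} = \frac{2 R}{-3 + R}$
$g{\left(7 \right)} \left(\left(\left(-2\right) 2 + 1 \left(o{\left(-4,6 \right)} + 6\right)\right) - 25\right) = 2 \cdot 7 \frac{1}{-3 + 7} \left(\left(\left(-2\right) 2 + 1 \left(-4 + 6\right)\right) - 25\right) = 2 \cdot 7 \cdot \frac{1}{4} \left(\left(-4 + 1 \cdot 2\right) - 25\right) = 2 \cdot 7 \cdot \frac{1}{4} \left(\left(-4 + 2\right) - 25\right) = \frac{7 \left(-2 - 25\right)}{2} = \frac{7}{2} \left(-27\right) = - \frac{189}{2}$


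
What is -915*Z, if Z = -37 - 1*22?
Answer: 53985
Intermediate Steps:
Z = -59 (Z = -37 - 22 = -59)
-915*Z = -915*(-59) = 53985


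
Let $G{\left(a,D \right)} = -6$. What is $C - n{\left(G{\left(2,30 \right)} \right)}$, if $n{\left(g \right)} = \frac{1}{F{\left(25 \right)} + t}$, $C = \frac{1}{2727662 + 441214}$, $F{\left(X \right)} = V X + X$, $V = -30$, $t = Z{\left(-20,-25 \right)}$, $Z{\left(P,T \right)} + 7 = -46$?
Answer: $\frac{1584827}{1232692764} \approx 0.0012857$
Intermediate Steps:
$Z{\left(P,T \right)} = -53$ ($Z{\left(P,T \right)} = -7 - 46 = -53$)
$t = -53$
$F{\left(X \right)} = - 29 X$ ($F{\left(X \right)} = - 30 X + X = - 29 X$)
$C = \frac{1}{3168876} \approx 3.1557 \cdot 10^{-7}$
$n{\left(g \right)} = - \frac{1}{778}$ ($n{\left(g \right)} = \frac{1}{\left(-29\right) 25 - 53} = \frac{1}{-725 - 53} = \frac{1}{-778} = - \frac{1}{778}$)
$C - n{\left(G{\left(2,30 \right)} \right)} = \frac{1}{3168876} - - \frac{1}{778} = \frac{1}{3168876} + \frac{1}{778} = \frac{1584827}{1232692764}$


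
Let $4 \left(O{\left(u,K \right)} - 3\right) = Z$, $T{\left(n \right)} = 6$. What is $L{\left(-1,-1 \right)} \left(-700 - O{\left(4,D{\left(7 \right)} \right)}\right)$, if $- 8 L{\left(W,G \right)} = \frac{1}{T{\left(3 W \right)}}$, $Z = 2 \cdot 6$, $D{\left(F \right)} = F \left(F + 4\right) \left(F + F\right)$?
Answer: $\frac{353}{24} \approx 14.708$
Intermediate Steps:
$D{\left(F \right)} = 2 F^{2} \left(4 + F\right)$ ($D{\left(F \right)} = F \left(4 + F\right) 2 F = F 2 F \left(4 + F\right) = 2 F^{2} \left(4 + F\right)$)
$Z = 12$
$L{\left(W,G \right)} = - \frac{1}{48}$ ($L{\left(W,G \right)} = - \frac{1}{8 \cdot 6} = \left(- \frac{1}{8}\right) \frac{1}{6} = - \frac{1}{48}$)
$O{\left(u,K \right)} = 6$ ($O{\left(u,K \right)} = 3 + \frac{1}{4} \cdot 12 = 3 + 3 = 6$)
$L{\left(-1,-1 \right)} \left(-700 - O{\left(4,D{\left(7 \right)} \right)}\right) = - \frac{-700 - 6}{48} = \left(- \frac{1}{48}\right) \left(-706\right) = \frac{353}{24}$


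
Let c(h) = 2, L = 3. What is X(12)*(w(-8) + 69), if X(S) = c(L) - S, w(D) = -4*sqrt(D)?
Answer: -690 + 80*I*sqrt(2) ≈ -690.0 + 113.14*I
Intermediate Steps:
X(S) = 2 - S
X(12)*(w(-8) + 69) = (2 - 1*12)*(-8*I*sqrt(2) + 69) = (2 - 12)*(-8*I*sqrt(2) + 69) = -10*(-8*I*sqrt(2) + 69) = -10*(69 - 8*I*sqrt(2)) = -690 + 80*I*sqrt(2)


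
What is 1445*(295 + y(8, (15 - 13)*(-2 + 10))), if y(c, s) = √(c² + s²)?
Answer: 426275 + 11560*√5 ≈ 4.5212e+5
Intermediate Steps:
1445*(295 + y(8, (15 - 13)*(-2 + 10))) = 1445*(295 + √(8² + ((15 - 13)*(-2 + 10))²)) = 1445*(295 + √(64 + (2*8)²)) = 1445*(295 + √(64 + 16²)) = 1445*(295 + √(64 + 256)) = 1445*(295 + √320) = 1445*(295 + 8*√5) = 426275 + 11560*√5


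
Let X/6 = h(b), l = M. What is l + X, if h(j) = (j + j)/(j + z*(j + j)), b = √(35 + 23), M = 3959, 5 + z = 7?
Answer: 19807/5 ≈ 3961.4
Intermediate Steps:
z = 2 (z = -5 + 7 = 2)
l = 3959
b = √58 ≈ 7.6158
h(j) = ⅖ (h(j) = (j + j)/(j + 2*(j + j)) = (2*j)/(j + 2*(2*j)) = (2*j)/(j + 4*j) = (2*j)/((5*j)) = (2*j)*(1/(5*j)) = ⅖)
X = 12/5 (X = 6*(⅖) = 12/5 ≈ 2.4000)
l + X = 3959 + 12/5 = 19807/5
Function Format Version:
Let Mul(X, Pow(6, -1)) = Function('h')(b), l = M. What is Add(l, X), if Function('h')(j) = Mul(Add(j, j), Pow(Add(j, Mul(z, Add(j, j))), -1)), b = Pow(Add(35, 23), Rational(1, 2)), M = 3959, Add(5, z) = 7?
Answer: Rational(19807, 5) ≈ 3961.4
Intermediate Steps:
z = 2 (z = Add(-5, 7) = 2)
l = 3959
b = Pow(58, Rational(1, 2)) ≈ 7.6158
Function('h')(j) = Rational(2, 5) (Function('h')(j) = Mul(Add(j, j), Pow(Add(j, Mul(2, Add(j, j))), -1)) = Mul(Mul(2, j), Pow(Add(j, Mul(2, Mul(2, j))), -1)) = Mul(Mul(2, j), Pow(Add(j, Mul(4, j)), -1)) = Mul(Mul(2, j), Pow(Mul(5, j), -1)) = Mul(Mul(2, j), Mul(Rational(1, 5), Pow(j, -1))) = Rational(2, 5))
X = Rational(12, 5) (X = Mul(6, Rational(2, 5)) = Rational(12, 5) ≈ 2.4000)
Add(l, X) = Add(3959, Rational(12, 5)) = Rational(19807, 5)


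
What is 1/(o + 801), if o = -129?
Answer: 1/672 ≈ 0.0014881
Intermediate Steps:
1/(o + 801) = 1/(-129 + 801) = 1/672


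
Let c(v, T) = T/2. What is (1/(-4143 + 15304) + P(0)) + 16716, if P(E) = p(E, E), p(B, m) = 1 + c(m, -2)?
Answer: 186567277/11161 ≈ 16716.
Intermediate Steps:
c(v, T) = T/2 (c(v, T) = T*(½) = T/2)
p(B, m) = 0 (p(B, m) = 1 + (½)*(-2) = 1 - 1 = 0)
P(E) = 0
(1/(-4143 + 15304) + P(0)) + 16716 = (1/(-4143 + 15304) + 0) + 16716 = (1/11161 + 0) + 16716 = 1/11161 + 16716 = 186567277/11161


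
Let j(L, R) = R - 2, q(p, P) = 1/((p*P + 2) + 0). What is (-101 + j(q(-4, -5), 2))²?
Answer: 10201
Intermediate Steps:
q(p, P) = 1/(2 + P*p) (q(p, P) = 1/((P*p + 2) + 0) = 1/((2 + P*p) + 0) = 1/(2 + P*p))
j(L, R) = -2 + R
(-101 + j(q(-4, -5), 2))² = (-101 + (-2 + 2))² = (-101 + 0)² = (-101)² = 10201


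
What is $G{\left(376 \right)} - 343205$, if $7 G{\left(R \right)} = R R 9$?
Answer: $- \frac{1130051}{7} \approx -1.6144 \cdot 10^{5}$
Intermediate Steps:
$G{\left(R \right)} = \frac{9 R^{2}}{7}$ ($G{\left(R \right)} = \frac{R R 9}{7} = \frac{R^{2} \cdot 9}{7} = \frac{9 R^{2}}{7}$)
$G{\left(376 \right)} - 343205 = \frac{9 \cdot 376^{2}}{7} - 343205 = \frac{9}{7} \cdot 141376 - 343205 = \frac{1272384}{7} - 343205 = - \frac{1130051}{7}$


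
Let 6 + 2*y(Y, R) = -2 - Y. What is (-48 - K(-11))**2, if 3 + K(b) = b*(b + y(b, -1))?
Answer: 89401/4 ≈ 22350.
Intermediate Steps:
y(Y, R) = -4 - Y/2 (y(Y, R) = -3 + (-2 - Y)/2 = -3 + (-1 - Y/2) = -4 - Y/2)
K(b) = -3 + b*(-4 + b/2) (K(b) = -3 + b*(b + (-4 - b/2)) = -3 + b*(-4 + b/2))
(-48 - K(-11))**2 = (-48 - (-3 + (1/2)*(-11)**2 - 4*(-11)))**2 = (-48 - (-3 + (1/2)*121 + 44))**2 = (-48 - (-3 + 121/2 + 44))**2 = (-48 - 1*203/2)**2 = (-48 - 203/2)**2 = (-299/2)**2 = 89401/4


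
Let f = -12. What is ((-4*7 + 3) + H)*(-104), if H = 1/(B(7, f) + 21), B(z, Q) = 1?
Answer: 28548/11 ≈ 2595.3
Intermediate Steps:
H = 1/22 (H = 1/(1 + 21) = 1/22 ≈ 0.045455)
((-4*7 + 3) + H)*(-104) = ((-4*7 + 3) + 1/22)*(-104) = ((-28 + 3) + 1/22)*(-104) = (-25 + 1/22)*(-104) = -549/22*(-104) = 28548/11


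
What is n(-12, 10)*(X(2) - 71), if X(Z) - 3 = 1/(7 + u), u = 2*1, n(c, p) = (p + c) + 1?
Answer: 611/9 ≈ 67.889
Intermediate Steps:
n(c, p) = 1 + c + p (n(c, p) = (c + p) + 1 = 1 + c + p)
u = 2
X(Z) = 28/9 (X(Z) = 3 + 1/(7 + 2) = 3 + 1/9 = 28/9)
n(-12, 10)*(X(2) - 71) = (1 - 12 + 10)*(28/9 - 71) = -1*(-611/9) = 611/9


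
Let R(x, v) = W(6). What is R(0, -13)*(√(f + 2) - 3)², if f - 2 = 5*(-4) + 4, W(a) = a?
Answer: -18 - 72*I*√3 ≈ -18.0 - 124.71*I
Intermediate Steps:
R(x, v) = 6
f = -14 (f = 2 + (5*(-4) + 4) = 2 + (-20 + 4) = 2 - 16 = -14)
R(0, -13)*(√(f + 2) - 3)² = 6*(√(-14 + 2) - 3)² = 6*(√(-12) - 3)² = 6*(2*I*√3 - 3)² = 6*(-3 + 2*I*√3)²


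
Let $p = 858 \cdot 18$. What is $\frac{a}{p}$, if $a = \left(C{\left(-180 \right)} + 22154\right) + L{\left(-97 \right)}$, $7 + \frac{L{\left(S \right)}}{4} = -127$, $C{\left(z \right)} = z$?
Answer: $\frac{397}{286} \approx 1.3881$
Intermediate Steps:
$L{\left(S \right)} = -536$ ($L{\left(S \right)} = -28 + 4 \left(-127\right) = -28 - 508 = -536$)
$p = 15444$
$a = 21438$ ($a = \left(-180 + 22154\right) - 536 = 21974 - 536 = 21438$)
$\frac{a}{p} = \frac{21438}{15444} = 21438 \cdot \frac{1}{15444} = \frac{397}{286}$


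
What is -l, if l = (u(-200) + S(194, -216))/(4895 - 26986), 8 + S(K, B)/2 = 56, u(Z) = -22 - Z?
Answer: 274/22091 ≈ 0.012403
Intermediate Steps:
S(K, B) = 96 (S(K, B) = -16 + 2*56 = -16 + 112 = 96)
l = -274/22091 (l = ((-22 - 1*(-200)) + 96)/(4895 - 26986) = ((-22 + 200) + 96)/(-22091) = (178 + 96)*(-1/22091) = 274*(-1/22091) = -274/22091 ≈ -0.012403)
-l = -1*(-274/22091) = 274/22091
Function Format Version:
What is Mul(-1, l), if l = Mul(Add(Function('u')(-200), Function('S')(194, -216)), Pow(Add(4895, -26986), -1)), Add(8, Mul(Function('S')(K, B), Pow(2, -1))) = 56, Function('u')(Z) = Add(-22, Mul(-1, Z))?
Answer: Rational(274, 22091) ≈ 0.012403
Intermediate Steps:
Function('S')(K, B) = 96 (Function('S')(K, B) = Add(-16, Mul(2, 56)) = Add(-16, 112) = 96)
l = Rational(-274, 22091) (l = Mul(Add(Add(-22, Mul(-1, -200)), 96), Pow(Add(4895, -26986), -1)) = Mul(Add(Add(-22, 200), 96), Pow(-22091, -1)) = Mul(Add(178, 96), Rational(-1, 22091)) = Mul(274, Rational(-1, 22091)) = Rational(-274, 22091) ≈ -0.012403)
Mul(-1, l) = Mul(-1, Rational(-274, 22091)) = Rational(274, 22091)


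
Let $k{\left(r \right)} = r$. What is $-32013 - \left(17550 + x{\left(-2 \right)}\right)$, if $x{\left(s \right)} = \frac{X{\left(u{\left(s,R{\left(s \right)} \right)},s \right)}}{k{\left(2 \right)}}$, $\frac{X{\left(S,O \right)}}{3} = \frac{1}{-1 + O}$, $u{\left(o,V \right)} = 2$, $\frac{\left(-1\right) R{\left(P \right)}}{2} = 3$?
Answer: $- \frac{99125}{2} \approx -49563.0$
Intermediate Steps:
$R{\left(P \right)} = -6$ ($R{\left(P \right)} = \left(-2\right) 3 = -6$)
$X{\left(S,O \right)} = \frac{3}{-1 + O}$
$x{\left(s \right)} = \frac{3}{2 \left(-1 + s\right)}$ ($x{\left(s \right)} = \frac{3 \frac{1}{-1 + s}}{2} = \frac{3}{-1 + s} \frac{1}{2} = \frac{3}{2 \left(-1 + s\right)}$)
$-32013 - \left(17550 + x{\left(-2 \right)}\right) = -32013 - \left(17550 + \frac{3}{2 \left(-1 - 2\right)}\right) = -32013 - \left(17550 + \frac{3}{2 \left(-3\right)}\right) = -32013 - \left(17550 + \frac{3}{2} \left(- \frac{1}{3}\right)\right) = -32013 - \frac{35099}{2} = - \frac{99125}{2}$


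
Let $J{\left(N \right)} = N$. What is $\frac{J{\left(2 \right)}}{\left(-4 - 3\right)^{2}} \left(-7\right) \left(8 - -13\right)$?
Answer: $-6$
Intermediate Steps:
$\frac{J{\left(2 \right)}}{\left(-4 - 3\right)^{2}} \left(-7\right) \left(8 - -13\right) = \frac{2}{\left(-4 - 3\right)^{2}} \left(-7\right) \left(8 - -13\right) = \frac{2}{\left(-7\right)^{2}} \left(-7\right) \left(8 + 13\right) = \frac{2}{49} \left(-7\right) 21 = \left(- \frac{2}{7}\right) 21 = -6$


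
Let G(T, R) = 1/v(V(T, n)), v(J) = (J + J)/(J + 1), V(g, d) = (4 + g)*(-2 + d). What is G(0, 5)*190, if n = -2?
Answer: 1425/16 ≈ 89.063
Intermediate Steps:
V(g, d) = (-2 + d)*(4 + g)
v(J) = 2*J/(1 + J) (v(J) = (2*J)/(1 + J) = 2*J/(1 + J))
G(T, R) = (-15 - 4*T)/(2*(-16 - 4*T)) (G(T, R) = 1/(2*(-8 - 2*T + 4*(-2) - 2*T)/(1 + (-8 - 2*T + 4*(-2) - 2*T))) = 1/(2*(-8 - 2*T - 8 - 2*T)/(1 + (-8 - 2*T - 8 - 2*T))) = 1/(2*(-16 - 4*T)/(1 + (-16 - 4*T))) = 1/(2*(-16 - 4*T)/(-15 - 4*T)) = (-15 - 4*T)/(2*(-16 - 4*T)))
G(0, 5)*190 = ((15 + 4*0)/(8*(4 + 0)))*190 = ((⅛)*(15 + 0)/4)*190 = ((⅛)*(¼)*15)*190 = (15/32)*190 = 1425/16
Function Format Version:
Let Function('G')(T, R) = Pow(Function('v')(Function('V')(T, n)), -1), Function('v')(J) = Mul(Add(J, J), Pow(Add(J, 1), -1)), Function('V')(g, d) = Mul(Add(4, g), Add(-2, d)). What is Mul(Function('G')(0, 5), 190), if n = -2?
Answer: Rational(1425, 16) ≈ 89.063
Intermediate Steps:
Function('V')(g, d) = Mul(Add(-2, d), Add(4, g))
Function('v')(J) = Mul(2, J, Pow(Add(1, J), -1)) (Function('v')(J) = Mul(Mul(2, J), Pow(Add(1, J), -1)) = Mul(2, J, Pow(Add(1, J), -1)))
Function('G')(T, R) = Mul(Rational(1, 2), Pow(Add(-16, Mul(-4, T)), -1), Add(-15, Mul(-4, T))) (Function('G')(T, R) = Pow(Mul(2, Add(-8, Mul(-2, T), Mul(4, -2), Mul(-2, T)), Pow(Add(1, Add(-8, Mul(-2, T), Mul(4, -2), Mul(-2, T))), -1)), -1) = Pow(Mul(2, Add(-8, Mul(-2, T), -8, Mul(-2, T)), Pow(Add(1, Add(-8, Mul(-2, T), -8, Mul(-2, T))), -1)), -1) = Pow(Mul(2, Add(-16, Mul(-4, T)), Pow(Add(1, Add(-16, Mul(-4, T))), -1)), -1) = Pow(Mul(2, Add(-16, Mul(-4, T)), Pow(Add(-15, Mul(-4, T)), -1)), -1) = Pow(Mul(2, Pow(Add(-15, Mul(-4, T)), -1), Add(-16, Mul(-4, T))), -1) = Mul(Rational(1, 2), Pow(Add(-16, Mul(-4, T)), -1), Add(-15, Mul(-4, T))))
Mul(Function('G')(0, 5), 190) = Mul(Mul(Rational(1, 8), Pow(Add(4, 0), -1), Add(15, Mul(4, 0))), 190) = Mul(Mul(Rational(1, 8), Pow(4, -1), Add(15, 0)), 190) = Mul(Mul(Rational(1, 8), Rational(1, 4), 15), 190) = Mul(Rational(15, 32), 190) = Rational(1425, 16)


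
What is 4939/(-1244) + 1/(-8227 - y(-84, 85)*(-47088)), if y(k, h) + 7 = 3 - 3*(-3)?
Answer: -478624186345/120552437376 ≈ -3.9703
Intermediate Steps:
y(k, h) = 5 (y(k, h) = -7 + (3 - 3*(-3)) = -7 + (3 + 9) = -7 + 12 = 5)
4939/(-1244) + 1/(-8227 - y(-84, 85)*(-47088)) = 4939/(-1244) + 1/(-8227 - 1*5*(-47088)) = 4939*(-1/1244) - 1/47088/(-8227 - 5) = -4939/1244 - 1/47088/(-8232) = -4939/1244 - 1/8232*(-1/47088) = -4939/1244 + 1/387628416 = -478624186345/120552437376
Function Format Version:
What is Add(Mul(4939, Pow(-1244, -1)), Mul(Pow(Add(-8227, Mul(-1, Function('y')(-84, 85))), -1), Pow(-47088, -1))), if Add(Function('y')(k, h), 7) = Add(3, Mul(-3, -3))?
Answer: Rational(-478624186345, 120552437376) ≈ -3.9703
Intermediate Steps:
Function('y')(k, h) = 5 (Function('y')(k, h) = Add(-7, Add(3, Mul(-3, -3))) = Add(-7, Add(3, 9)) = Add(-7, 12) = 5)
Add(Mul(4939, Pow(-1244, -1)), Mul(Pow(Add(-8227, Mul(-1, Function('y')(-84, 85))), -1), Pow(-47088, -1))) = Add(Mul(4939, Pow(-1244, -1)), Mul(Pow(Add(-8227, Mul(-1, 5)), -1), Pow(-47088, -1))) = Add(Mul(4939, Rational(-1, 1244)), Mul(Pow(Add(-8227, -5), -1), Rational(-1, 47088))) = Add(Rational(-4939, 1244), Mul(Pow(-8232, -1), Rational(-1, 47088))) = Add(Rational(-4939, 1244), Mul(Rational(-1, 8232), Rational(-1, 47088))) = Add(Rational(-4939, 1244), Rational(1, 387628416)) = Rational(-478624186345, 120552437376)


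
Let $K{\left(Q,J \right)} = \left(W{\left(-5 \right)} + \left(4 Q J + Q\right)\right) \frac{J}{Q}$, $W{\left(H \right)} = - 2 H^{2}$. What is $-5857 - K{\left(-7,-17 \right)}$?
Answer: $- \frac{48122}{7} \approx -6874.6$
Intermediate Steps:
$K{\left(Q,J \right)} = \frac{J \left(-50 + Q + 4 J Q\right)}{Q}$ ($K{\left(Q,J \right)} = \left(- 2 \left(-5\right)^{2} + \left(4 Q J + Q\right)\right) \frac{J}{Q} = \left(\left(-2\right) 25 + \left(4 J Q + Q\right)\right) \frac{J}{Q} = \left(-50 + \left(Q + 4 J Q\right)\right) \frac{J}{Q} = \left(-50 + Q + 4 J Q\right) \frac{J}{Q} = \frac{J \left(-50 + Q + 4 J Q\right)}{Q}$)
$-5857 - K{\left(-7,-17 \right)} = -5857 - - \frac{17 \left(-50 - 7 \left(1 + 4 \left(-17\right)\right)\right)}{-7} = -5857 - \left(-17\right) \left(- \frac{1}{7}\right) \left(-50 - 7 \left(1 - 68\right)\right) = -5857 - \left(-17\right) \left(- \frac{1}{7}\right) \left(-50 - -469\right) = -5857 - \left(-17\right) \left(- \frac{1}{7}\right) \left(-50 + 469\right) = -5857 - \left(-17\right) \left(- \frac{1}{7}\right) 419 = -5857 - \frac{7123}{7} = - \frac{48122}{7}$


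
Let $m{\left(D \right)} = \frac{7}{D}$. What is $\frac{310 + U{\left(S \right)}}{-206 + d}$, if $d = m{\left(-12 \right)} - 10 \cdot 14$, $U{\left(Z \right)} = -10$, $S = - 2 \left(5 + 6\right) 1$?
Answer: $- \frac{3600}{4159} \approx -0.86559$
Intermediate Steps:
$S = -22$ ($S = \left(-2\right) 11 \cdot 1 = \left(-22\right) 1 = -22$)
$d = - \frac{1687}{12}$ ($d = \frac{7}{-12} - 10 \cdot 14 = 7 \left(- \frac{1}{12}\right) - 140 = - \frac{7}{12} - 140 = - \frac{1687}{12} \approx -140.58$)
$\frac{310 + U{\left(S \right)}}{-206 + d} = \frac{310 - 10}{-206 - \frac{1687}{12}} = \frac{300}{- \frac{4159}{12}} = 300 \left(- \frac{12}{4159}\right) = - \frac{3600}{4159}$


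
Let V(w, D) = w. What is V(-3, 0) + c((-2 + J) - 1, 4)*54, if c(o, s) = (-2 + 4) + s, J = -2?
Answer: 321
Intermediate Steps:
c(o, s) = 2 + s
V(-3, 0) + c((-2 + J) - 1, 4)*54 = -3 + (2 + 4)*54 = -3 + 6*54 = -3 + 324 = 321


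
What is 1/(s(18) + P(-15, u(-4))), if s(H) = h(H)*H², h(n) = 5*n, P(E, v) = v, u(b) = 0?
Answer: 1/29160 ≈ 3.4294e-5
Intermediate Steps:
s(H) = 5*H³ (s(H) = (5*H)*H² = 5*H³)
1/(s(18) + P(-15, u(-4))) = 1/(5*18³ + 0) = 1/(5*5832 + 0) = 1/(29160 + 0) = 1/29160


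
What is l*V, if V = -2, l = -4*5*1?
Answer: 40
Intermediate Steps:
l = -20 (l = -20*1 = -20)
l*V = -20*(-2) = 40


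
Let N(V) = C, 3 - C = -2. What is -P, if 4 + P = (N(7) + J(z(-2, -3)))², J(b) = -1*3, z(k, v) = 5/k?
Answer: 0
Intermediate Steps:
C = 5 (C = 3 - 1*(-2) = 3 + 2 = 5)
J(b) = -3
N(V) = 5
P = 0 (P = -4 + (5 - 3)² = -4 + 2² = -4 + 4 = 0)
-P = -1*0 = 0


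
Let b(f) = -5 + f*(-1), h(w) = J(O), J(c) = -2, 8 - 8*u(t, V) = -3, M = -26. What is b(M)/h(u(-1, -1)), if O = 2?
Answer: -21/2 ≈ -10.500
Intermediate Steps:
u(t, V) = 11/8 (u(t, V) = 1 - 1/8*(-3) = 1 + 3/8 = 11/8)
h(w) = -2
b(f) = -5 - f
b(M)/h(u(-1, -1)) = (-5 - 1*(-26))/(-2) = (-5 + 26)*(-1/2) = 21*(-1/2) = -21/2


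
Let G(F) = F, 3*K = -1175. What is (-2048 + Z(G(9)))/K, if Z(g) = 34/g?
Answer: 18398/3525 ≈ 5.2193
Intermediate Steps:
K = -1175/3 (K = (⅓)*(-1175) = -1175/3 ≈ -391.67)
(-2048 + Z(G(9)))/K = (-2048 + 34/9)/(-1175/3) = (-2048 + 34*(⅑))*(-3/1175) = (-2048 + 34/9)*(-3/1175) = -18398/9*(-3/1175) = 18398/3525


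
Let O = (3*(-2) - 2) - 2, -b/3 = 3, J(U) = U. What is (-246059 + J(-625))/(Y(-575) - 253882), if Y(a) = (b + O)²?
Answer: 82228/84507 ≈ 0.97303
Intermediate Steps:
b = -9 (b = -3*3 = -9)
O = -10 (O = (-6 - 2) - 2 = -8 - 2 = -10)
Y(a) = 361 (Y(a) = (-9 - 10)² = (-19)² = 361)
(-246059 + J(-625))/(Y(-575) - 253882) = (-246059 - 625)/(361 - 253882) = -246684/(-253521) = -246684*(-1/253521) = 82228/84507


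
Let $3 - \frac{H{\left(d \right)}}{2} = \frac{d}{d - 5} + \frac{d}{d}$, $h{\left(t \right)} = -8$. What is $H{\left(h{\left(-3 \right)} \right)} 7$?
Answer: $\frac{252}{13} \approx 19.385$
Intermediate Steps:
$H{\left(d \right)} = 4 - \frac{2 d}{-5 + d}$ ($H{\left(d \right)} = 6 - 2 \left(\frac{d}{d - 5} + \frac{d}{d}\right) = 6 - 2 \left(\frac{d}{d - 5} + 1\right) = 6 - 2 \left(\frac{d}{-5 + d} + 1\right) = 6 - 2 \left(1 + \frac{d}{-5 + d}\right) = 6 - \left(2 + \frac{2 d}{-5 + d}\right) = 4 - \frac{2 d}{-5 + d}$)
$H{\left(h{\left(-3 \right)} \right)} 7 = \frac{2 \left(-10 - 8\right)}{-5 - 8} \cdot 7 = 2 \frac{1}{-13} \left(-18\right) 7 = 2 \left(- \frac{1}{13}\right) \left(-18\right) 7 = \frac{36}{13} \cdot 7 = \frac{252}{13}$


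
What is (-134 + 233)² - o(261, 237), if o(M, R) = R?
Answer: 9564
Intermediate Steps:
(-134 + 233)² - o(261, 237) = (-134 + 233)² - 1*237 = 99² - 237 = 9801 - 237 = 9564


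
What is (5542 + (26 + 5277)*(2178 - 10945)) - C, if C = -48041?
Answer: -46437818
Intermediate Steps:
(5542 + (26 + 5277)*(2178 - 10945)) - C = (5542 + (26 + 5277)*(2178 - 10945)) - 1*(-48041) = (5542 + 5303*(-8767)) + 48041 = (5542 - 46491401) + 48041 = -46485859 + 48041 = -46437818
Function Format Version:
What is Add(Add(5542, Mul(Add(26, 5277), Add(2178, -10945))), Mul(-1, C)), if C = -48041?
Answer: -46437818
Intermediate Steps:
Add(Add(5542, Mul(Add(26, 5277), Add(2178, -10945))), Mul(-1, C)) = Add(Add(5542, Mul(Add(26, 5277), Add(2178, -10945))), Mul(-1, -48041)) = Add(Add(5542, Mul(5303, -8767)), 48041) = Add(Add(5542, -46491401), 48041) = Add(-46485859, 48041) = -46437818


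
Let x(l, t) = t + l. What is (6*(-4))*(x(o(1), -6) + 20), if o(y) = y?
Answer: -360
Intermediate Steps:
x(l, t) = l + t
(6*(-4))*(x(o(1), -6) + 20) = (6*(-4))*((1 - 6) + 20) = -24*(-5 + 20) = -24*15 = -360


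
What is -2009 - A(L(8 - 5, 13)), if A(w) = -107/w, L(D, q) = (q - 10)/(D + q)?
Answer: -4315/3 ≈ -1438.3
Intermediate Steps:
L(D, q) = (-10 + q)/(D + q)
-2009 - A(L(8 - 5, 13)) = -2009 - (-107)/((-10 + 13)/((8 - 5) + 13)) = -2009 - (-107)/(3/(3 + 13)) = -2009 - (-107)/(3/16) = -2009 - (-107)/((1/16)*3) = -2009 - (-107)/3/16 = -2009 - (-107)*16/3 = -2009 - 1*(-1712/3) = -2009 + 1712/3 = -4315/3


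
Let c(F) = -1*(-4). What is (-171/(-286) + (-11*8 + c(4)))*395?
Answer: -9421935/286 ≈ -32944.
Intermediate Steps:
c(F) = 4
(-171/(-286) + (-11*8 + c(4)))*395 = (-171/(-286) + (-11*8 + 4))*395 = (-171*(-1/286) + (-88 + 4))*395 = (171/286 - 84)*395 = -23853/286*395 = -9421935/286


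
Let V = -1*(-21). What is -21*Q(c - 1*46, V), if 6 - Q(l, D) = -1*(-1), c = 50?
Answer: -105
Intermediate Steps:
V = 21
Q(l, D) = 5 (Q(l, D) = 6 - (-1)*(-1) = 6 - 1*1 = 6 - 1 = 5)
-21*Q(c - 1*46, V) = -21*5 = -105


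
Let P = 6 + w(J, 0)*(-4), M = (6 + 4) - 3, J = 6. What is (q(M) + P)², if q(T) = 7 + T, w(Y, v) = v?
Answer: 400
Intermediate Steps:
M = 7 (M = 10 - 3 = 7)
P = 6 (P = 6 + 0*(-4) = 6 + 0 = 6)
(q(M) + P)² = ((7 + 7) + 6)² = (14 + 6)² = 20² = 400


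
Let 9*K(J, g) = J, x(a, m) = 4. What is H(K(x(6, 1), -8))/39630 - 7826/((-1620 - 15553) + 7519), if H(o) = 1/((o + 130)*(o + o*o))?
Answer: 3155616858001/3892705574160 ≈ 0.81065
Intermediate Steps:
K(J, g) = J/9
H(o) = 1/((130 + o)*(o + o²))
H(K(x(6, 1), -8))/39630 - 7826/((-1620 - 15553) + 7519) = (1/((((⅑)*4))*(130 + ((⅑)*4)² + 131*((⅑)*4))))/39630 - 7826/((-1620 - 15553) + 7519) = (1/((4/9)*(130 + (4/9)² + 131*(4/9))))*(1/39630) - 7826/(-17173 + 7519) = (9/(4*(130 + 16/81 + 524/9)))*(1/39630) - 7826/(-9654) = (9/(4*(15262/81)))*(1/39630) - 7826*(-1/9654) = ((9/4)*(81/15262))*(1/39630) + 3913/4827 = (729/61048)*(1/39630) + 3913/4827 = 243/806444080 + 3913/4827 = 3155616858001/3892705574160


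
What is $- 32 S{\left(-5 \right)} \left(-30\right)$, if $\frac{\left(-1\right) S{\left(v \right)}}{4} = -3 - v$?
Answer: $-7680$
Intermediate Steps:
$S{\left(v \right)} = 12 + 4 v$ ($S{\left(v \right)} = - 4 \left(-3 - v\right) = 12 + 4 v$)
$- 32 S{\left(-5 \right)} \left(-30\right) = - 32 \left(12 + 4 \left(-5\right)\right) \left(-30\right) = - 32 \left(12 - 20\right) \left(-30\right) = \left(-32\right) \left(-8\right) \left(-30\right) = 256 \left(-30\right) = -7680$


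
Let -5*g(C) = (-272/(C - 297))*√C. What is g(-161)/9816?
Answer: -17*I*√161/1404915 ≈ -0.00015354*I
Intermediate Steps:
g(C) = 272*√C/(5*(-297 + C)) (g(C) = -(-272/(C - 297))*√C/5 = -(-272/(-297 + C))*√C/5 = -(-272)*√C/(5*(-297 + C)) = 272*√C/(5*(-297 + C)))
g(-161)/9816 = (272*√(-161)/(5*(-297 - 161)))/9816 = ((272/5)*(I*√161)/(-458))*(1/9816) = ((272/5)*(I*√161)*(-1/458))*(1/9816) = -136*I*√161/1145*(1/9816) = -17*I*√161/1404915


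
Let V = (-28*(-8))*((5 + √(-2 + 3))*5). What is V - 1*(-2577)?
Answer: 9297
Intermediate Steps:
V = 6720 (V = 224*((5 + √1)*5) = 224*((5 + 1)*5) = 224*(6*5) = 224*30 = 6720)
V - 1*(-2577) = 6720 - 1*(-2577) = 6720 + 2577 = 9297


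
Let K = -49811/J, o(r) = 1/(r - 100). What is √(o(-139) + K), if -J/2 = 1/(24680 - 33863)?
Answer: I*√52255937370902/478 ≈ 15123.0*I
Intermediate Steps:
J = 2/9183 (J = -2/(24680 - 33863) = -2/(-9183) = -2*(-1/9183) = 2/9183 ≈ 0.00021779)
o(r) = 1/(-100 + r)
K = -457414413/2 (K = -49811/2/9183 = -49811*9183/2 = -457414413/2 ≈ -2.2871e+8)
√(o(-139) + K) = √(1/(-100 - 139) - 457414413/2) = √(1/(-239) - 457414413/2) = √(-1/239 - 457414413/2) = √(-109322044709/478) = I*√52255937370902/478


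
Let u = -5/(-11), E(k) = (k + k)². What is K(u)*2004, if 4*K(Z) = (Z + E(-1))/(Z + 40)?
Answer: 24549/445 ≈ 55.166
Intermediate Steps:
E(k) = 4*k² (E(k) = (2*k)² = 4*k²)
u = 5/11 (u = -5*(-1/11) = 5/11 ≈ 0.45455)
K(Z) = (4 + Z)/(4*(40 + Z)) (K(Z) = ((Z + 4*(-1)²)/(Z + 40))/4 = ((Z + 4*1)/(40 + Z))/4 = ((Z + 4)/(40 + Z))/4 = ((4 + Z)/(40 + Z))/4 = (4 + Z)/(4*(40 + Z)))
K(u)*2004 = ((4 + 5/11)/(4*(40 + 5/11)))*2004 = ((¼)*(49/11)/(445/11))*2004 = ((¼)*(11/445)*(49/11))*2004 = (49/1780)*2004 = 24549/445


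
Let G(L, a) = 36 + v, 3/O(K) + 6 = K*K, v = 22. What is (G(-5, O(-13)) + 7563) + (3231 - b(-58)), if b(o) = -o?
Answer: 10794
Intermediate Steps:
O(K) = 3/(-6 + K²) (O(K) = 3/(-6 + K*K) = 3/(-6 + K²))
G(L, a) = 58 (G(L, a) = 36 + 22 = 58)
(G(-5, O(-13)) + 7563) + (3231 - b(-58)) = (58 + 7563) + (3231 - (-1)*(-58)) = 7621 + (3231 - 1*58) = 7621 + (3231 - 58) = 7621 + 3173 = 10794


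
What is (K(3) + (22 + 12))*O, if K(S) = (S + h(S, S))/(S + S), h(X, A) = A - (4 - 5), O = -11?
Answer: -2321/6 ≈ -386.83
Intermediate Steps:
h(X, A) = 1 + A (h(X, A) = A - 1*(-1) = A + 1 = 1 + A)
K(S) = (1 + 2*S)/(2*S) (K(S) = (S + (1 + S))/(S + S) = (1 + 2*S)/((2*S)) = (1 + 2*S)*(1/(2*S)) = (1 + 2*S)/(2*S))
(K(3) + (22 + 12))*O = ((½ + 3)/3 + (22 + 12))*(-11) = ((⅓)*(7/2) + 34)*(-11) = (7/6 + 34)*(-11) = (211/6)*(-11) = -2321/6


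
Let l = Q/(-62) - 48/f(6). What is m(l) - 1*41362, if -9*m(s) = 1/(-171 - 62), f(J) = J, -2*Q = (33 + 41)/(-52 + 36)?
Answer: -86736113/2097 ≈ -41362.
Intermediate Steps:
Q = 37/16 (Q = -(33 + 41)/(2*(-52 + 36)) = -37/(-16) = -37*(-1)/16 = -½*(-37/8) = 37/16 ≈ 2.3125)
l = -7973/992 (l = (37/16)/(-62) - 48/6 = (37/16)*(-1/62) - 48*⅙ = -37/992 - 8 = -7973/992 ≈ -8.0373)
m(s) = 1/2097 (m(s) = -1/(9*(-171 - 62)) = -⅑/(-233) = -⅑*(-1/233) = 1/2097)
m(l) - 1*41362 = 1/2097 - 1*41362 = 1/2097 - 41362 = -86736113/2097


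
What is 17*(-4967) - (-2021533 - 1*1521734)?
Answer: 3458828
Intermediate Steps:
17*(-4967) - (-2021533 - 1*1521734) = -84439 - (-2021533 - 1521734) = -84439 - 1*(-3543267) = -84439 + 3543267 = 3458828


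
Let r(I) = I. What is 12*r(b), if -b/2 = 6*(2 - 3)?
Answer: 144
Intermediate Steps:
b = 12 (b = -12*(2 - 3) = -12*(-1) = -2*(-6) = 12)
12*r(b) = 12*12 = 144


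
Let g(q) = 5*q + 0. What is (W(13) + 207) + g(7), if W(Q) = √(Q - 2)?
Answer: 242 + √11 ≈ 245.32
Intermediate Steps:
g(q) = 5*q
W(Q) = √(-2 + Q)
(W(13) + 207) + g(7) = (√(-2 + 13) + 207) + 5*7 = (√11 + 207) + 35 = (207 + √11) + 35 = 242 + √11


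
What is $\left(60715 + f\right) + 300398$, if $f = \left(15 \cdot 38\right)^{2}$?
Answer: $686013$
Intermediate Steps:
$f = 324900$ ($f = 570^{2} = 324900$)
$\left(60715 + f\right) + 300398 = \left(60715 + 324900\right) + 300398 = 385615 + 300398 = 686013$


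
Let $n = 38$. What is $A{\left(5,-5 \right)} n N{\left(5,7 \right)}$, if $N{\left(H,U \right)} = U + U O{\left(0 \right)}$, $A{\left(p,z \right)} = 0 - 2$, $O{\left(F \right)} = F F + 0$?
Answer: $-532$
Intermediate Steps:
$O{\left(F \right)} = F^{2}$ ($O{\left(F \right)} = F^{2} + 0 = F^{2}$)
$A{\left(p,z \right)} = -2$ ($A{\left(p,z \right)} = 0 - 2 = -2$)
$N{\left(H,U \right)} = U$ ($N{\left(H,U \right)} = U + U 0^{2} = U + U 0 = U + 0 = U$)
$A{\left(5,-5 \right)} n N{\left(5,7 \right)} = \left(-2\right) 38 \cdot 7 = \left(-76\right) 7 = -532$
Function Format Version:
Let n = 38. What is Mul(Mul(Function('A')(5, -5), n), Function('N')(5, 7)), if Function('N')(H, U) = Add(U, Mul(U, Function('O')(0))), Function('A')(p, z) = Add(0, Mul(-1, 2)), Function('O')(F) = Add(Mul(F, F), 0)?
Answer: -532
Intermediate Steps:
Function('O')(F) = Pow(F, 2) (Function('O')(F) = Add(Pow(F, 2), 0) = Pow(F, 2))
Function('A')(p, z) = -2 (Function('A')(p, z) = Add(0, -2) = -2)
Function('N')(H, U) = U (Function('N')(H, U) = Add(U, Mul(U, Pow(0, 2))) = Add(U, Mul(U, 0)) = Add(U, 0) = U)
Mul(Mul(Function('A')(5, -5), n), Function('N')(5, 7)) = Mul(Mul(-2, 38), 7) = Mul(-76, 7) = -532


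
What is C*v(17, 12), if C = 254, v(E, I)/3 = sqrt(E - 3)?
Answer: 762*sqrt(14) ≈ 2851.1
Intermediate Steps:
v(E, I) = 3*sqrt(-3 + E) (v(E, I) = 3*sqrt(E - 3) = 3*sqrt(-3 + E))
C*v(17, 12) = 254*(3*sqrt(-3 + 17)) = 254*(3*sqrt(14)) = 762*sqrt(14)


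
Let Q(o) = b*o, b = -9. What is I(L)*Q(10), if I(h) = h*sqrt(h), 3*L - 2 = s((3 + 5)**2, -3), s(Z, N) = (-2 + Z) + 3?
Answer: -670*sqrt(201) ≈ -9498.9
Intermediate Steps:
Q(o) = -9*o
s(Z, N) = 1 + Z
L = 67/3 (L = 2/3 + (1 + (3 + 5)**2)/3 = 2/3 + (1 + 8**2)/3 = 2/3 + (1 + 64)/3 = 2/3 + (1/3)*65 = 2/3 + 65/3 = 67/3 ≈ 22.333)
I(h) = h**(3/2)
I(L)*Q(10) = (67/3)**(3/2)*(-9*10) = (67*sqrt(201)/9)*(-90) = -670*sqrt(201)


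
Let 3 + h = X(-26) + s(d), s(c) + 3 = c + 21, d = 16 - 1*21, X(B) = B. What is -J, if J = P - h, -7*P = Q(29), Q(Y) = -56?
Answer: -24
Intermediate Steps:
d = -5 (d = 16 - 21 = -5)
P = 8 (P = -⅐*(-56) = 8)
s(c) = 18 + c (s(c) = -3 + (c + 21) = -3 + (21 + c) = 18 + c)
h = -16 (h = -3 + (-26 + (18 - 5)) = -3 + (-26 + 13) = -3 - 13 = -16)
J = 24 (J = 8 - 1*(-16) = 8 + 16 = 24)
-J = -1*24 = -24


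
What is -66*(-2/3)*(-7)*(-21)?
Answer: 6468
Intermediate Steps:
-66*(-2/3)*(-7)*(-21) = -66*(-2*⅓)*(-7)*(-21) = -(-44)*(-7)*(-21) = -66*14/3*(-21) = -308*(-21) = 6468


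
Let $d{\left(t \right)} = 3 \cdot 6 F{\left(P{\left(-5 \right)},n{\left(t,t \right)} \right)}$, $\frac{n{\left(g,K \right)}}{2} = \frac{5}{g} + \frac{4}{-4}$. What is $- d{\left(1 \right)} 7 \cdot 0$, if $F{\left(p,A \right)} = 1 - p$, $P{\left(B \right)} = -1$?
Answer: $0$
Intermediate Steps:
$n{\left(g,K \right)} = -2 + \frac{10}{g}$ ($n{\left(g,K \right)} = 2 \left(\frac{5}{g} + \frac{4}{-4}\right) = 2 \left(\frac{5}{g} + 4 \left(- \frac{1}{4}\right)\right) = 2 \left(\frac{5}{g} - 1\right) = 2 \left(-1 + \frac{5}{g}\right) = -2 + \frac{10}{g}$)
$d{\left(t \right)} = 36$ ($d{\left(t \right)} = 3 \cdot 6 \left(1 - -1\right) = 18 \left(1 + 1\right) = 18 \cdot 2 = 36$)
$- d{\left(1 \right)} 7 \cdot 0 = \left(-1\right) 36 \cdot 7 \cdot 0 = \left(-36\right) 7 \cdot 0 = \left(-252\right) 0 = 0$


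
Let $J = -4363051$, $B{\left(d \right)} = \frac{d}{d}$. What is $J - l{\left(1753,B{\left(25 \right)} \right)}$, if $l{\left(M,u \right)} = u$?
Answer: $-4363052$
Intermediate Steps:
$B{\left(d \right)} = 1$
$J - l{\left(1753,B{\left(25 \right)} \right)} = -4363051 - 1 = -4363052$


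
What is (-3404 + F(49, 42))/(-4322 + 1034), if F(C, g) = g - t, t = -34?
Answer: 416/411 ≈ 1.0122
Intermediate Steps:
F(C, g) = 34 + g (F(C, g) = g - 1*(-34) = g + 34 = 34 + g)
(-3404 + F(49, 42))/(-4322 + 1034) = (-3404 + (34 + 42))/(-4322 + 1034) = (-3404 + 76)/(-3288) = -3328*(-1/3288) = 416/411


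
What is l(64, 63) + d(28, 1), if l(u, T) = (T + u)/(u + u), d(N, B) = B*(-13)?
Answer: -1537/128 ≈ -12.008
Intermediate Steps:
d(N, B) = -13*B
l(u, T) = (T + u)/(2*u) (l(u, T) = (T + u)/((2*u)) = (T + u)*(1/(2*u)) = (T + u)/(2*u))
l(64, 63) + d(28, 1) = (½)*(63 + 64)/64 - 13*1 = (½)*(1/64)*127 - 13 = 127/128 - 13 = -1537/128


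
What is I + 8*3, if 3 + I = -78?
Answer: -57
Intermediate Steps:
I = -81 (I = -3 - 78 = -81)
I + 8*3 = -81 + 8*3 = -81 + 24 = -57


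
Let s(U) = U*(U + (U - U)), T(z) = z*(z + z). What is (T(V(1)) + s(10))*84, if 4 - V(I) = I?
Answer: 9912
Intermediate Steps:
V(I) = 4 - I
T(z) = 2*z² (T(z) = z*(2*z) = 2*z²)
s(U) = U² (s(U) = U*(U + 0) = U*U = U²)
(T(V(1)) + s(10))*84 = (2*(4 - 1*1)² + 10²)*84 = (2*(4 - 1)² + 100)*84 = (2*3² + 100)*84 = (2*9 + 100)*84 = (18 + 100)*84 = 118*84 = 9912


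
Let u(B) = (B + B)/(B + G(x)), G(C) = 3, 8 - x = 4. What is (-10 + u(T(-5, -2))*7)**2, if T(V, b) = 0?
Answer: 100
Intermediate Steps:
x = 4 (x = 8 - 1*4 = 8 - 4 = 4)
u(B) = 2*B/(3 + B) (u(B) = (B + B)/(B + 3) = (2*B)/(3 + B) = 2*B/(3 + B))
(-10 + u(T(-5, -2))*7)**2 = (-10 + (2*0/(3 + 0))*7)**2 = (-10 + (2*0/3)*7)**2 = (-10 + (2*0*(1/3))*7)**2 = (-10 + 0*7)**2 = (-10 + 0)**2 = (-10)**2 = 100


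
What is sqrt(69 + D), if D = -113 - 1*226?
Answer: 3*I*sqrt(30) ≈ 16.432*I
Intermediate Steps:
D = -339 (D = -113 - 226 = -339)
sqrt(69 + D) = sqrt(69 - 339) = sqrt(-270) = 3*I*sqrt(30)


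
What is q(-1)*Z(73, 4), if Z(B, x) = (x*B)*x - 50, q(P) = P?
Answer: -1118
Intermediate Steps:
Z(B, x) = -50 + B*x² (Z(B, x) = (B*x)*x - 50 = B*x² - 50 = -50 + B*x²)
q(-1)*Z(73, 4) = -(-50 + 73*4²) = -(-50 + 73*16) = -(-50 + 1168) = -1*1118 = -1118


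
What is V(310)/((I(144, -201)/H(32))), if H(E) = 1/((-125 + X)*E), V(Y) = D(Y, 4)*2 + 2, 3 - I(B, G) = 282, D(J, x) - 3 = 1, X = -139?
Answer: 5/1178496 ≈ 4.2427e-6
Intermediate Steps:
D(J, x) = 4 (D(J, x) = 3 + 1 = 4)
I(B, G) = -279 (I(B, G) = 3 - 1*282 = 3 - 282 = -279)
V(Y) = 10 (V(Y) = 4*2 + 2 = 8 + 2 = 10)
H(E) = -1/(264*E) (H(E) = 1/((-125 - 139)*E) = 1/((-264)*E) = -1/(264*E))
V(310)/((I(144, -201)/H(32))) = 10/((-279/((-1/264/32)))) = 10/((-279/((-1/264*1/32)))) = 10/((-279/(-1/8448))) = 10/((-279*(-8448))) = 10/2356992 = 10*(1/2356992) = 5/1178496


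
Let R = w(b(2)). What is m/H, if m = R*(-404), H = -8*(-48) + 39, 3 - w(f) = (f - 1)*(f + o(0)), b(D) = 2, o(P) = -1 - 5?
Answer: -2828/423 ≈ -6.6856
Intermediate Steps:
o(P) = -6
w(f) = 3 - (-1 + f)*(-6 + f) (w(f) = 3 - (f - 1)*(f - 6) = 3 - (-1 + f)*(-6 + f))
R = 7 (R = -3 - 1*2**2 + 7*2 = -3 - 1*4 + 14 = -3 - 4 + 14 = 7)
H = 423 (H = 384 + 39 = 423)
m = -2828 (m = 7*(-404) = -2828)
m/H = -2828/423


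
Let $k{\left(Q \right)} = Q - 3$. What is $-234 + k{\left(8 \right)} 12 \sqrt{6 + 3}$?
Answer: $-54$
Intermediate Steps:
$k{\left(Q \right)} = -3 + Q$ ($k{\left(Q \right)} = Q - 3 = -3 + Q$)
$-234 + k{\left(8 \right)} 12 \sqrt{6 + 3} = -234 + \left(-3 + 8\right) 12 \sqrt{6 + 3} = -234 + 5 \cdot 12 \sqrt{9} = -234 + 5 \cdot 12 \cdot 3 = -234 + 5 \cdot 36 = -234 + 180 = -54$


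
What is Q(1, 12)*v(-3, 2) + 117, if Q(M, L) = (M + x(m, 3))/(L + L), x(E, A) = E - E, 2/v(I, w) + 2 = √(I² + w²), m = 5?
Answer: 6319/54 + √13/108 ≈ 117.05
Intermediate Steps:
v(I, w) = 2/(-2 + √(I² + w²))
x(E, A) = 0
Q(M, L) = M/(2*L) (Q(M, L) = (M + 0)/(L + L) = M/((2*L)) = M*(1/(2*L)) = M/(2*L))
Q(1, 12)*v(-3, 2) + 117 = ((½)*1/12)*(2/(-2 + √((-3)² + 2²))) + 117 = ((½)*1*(1/12))*(2/(-2 + √(9 + 4))) + 117 = (2/(-2 + √13))/24 + 117 = 1/(12*(-2 + √13)) + 117 = 117 + 1/(12*(-2 + √13))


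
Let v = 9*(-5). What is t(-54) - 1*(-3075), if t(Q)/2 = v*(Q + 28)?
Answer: 5415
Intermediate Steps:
v = -45
t(Q) = -2520 - 90*Q (t(Q) = 2*(-45*(Q + 28)) = 2*(-45*(28 + Q)) = 2*(-1260 - 45*Q) = -2520 - 90*Q)
t(-54) - 1*(-3075) = (-2520 - 90*(-54)) - 1*(-3075) = (-2520 + 4860) + 3075 = 2340 + 3075 = 5415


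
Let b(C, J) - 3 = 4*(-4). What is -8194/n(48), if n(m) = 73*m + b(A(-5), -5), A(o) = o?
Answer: -8194/3491 ≈ -2.3472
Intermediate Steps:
b(C, J) = -13 (b(C, J) = 3 + 4*(-4) = 3 - 16 = -13)
n(m) = -13 + 73*m (n(m) = 73*m - 13 = -13 + 73*m)
-8194/n(48) = -8194/(-13 + 73*48) = -8194/(-13 + 3504) = -8194/3491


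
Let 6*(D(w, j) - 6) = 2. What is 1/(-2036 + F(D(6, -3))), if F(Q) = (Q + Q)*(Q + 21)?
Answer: -9/15208 ≈ -0.00059179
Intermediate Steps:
D(w, j) = 19/3 (D(w, j) = 6 + (⅙)*2 = 6 + ⅓ = 19/3)
F(Q) = 2*Q*(21 + Q) (F(Q) = (2*Q)*(21 + Q) = 2*Q*(21 + Q))
1/(-2036 + F(D(6, -3))) = 1/(-2036 + 2*(19/3)*(21 + 19/3)) = 1/(-2036 + 2*(19/3)*(82/3)) = 1/(-2036 + 3116/9) = 1/(-15208/9) = -9/15208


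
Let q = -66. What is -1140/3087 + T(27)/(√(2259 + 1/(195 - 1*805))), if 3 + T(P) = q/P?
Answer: -380/1029 - 49*√840573290/12401901 ≈ -0.48384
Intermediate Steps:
T(P) = -3 - 66/P
-1140/3087 + T(27)/(√(2259 + 1/(195 - 1*805))) = -1140/3087 + (-3 - 66/27)/(√(2259 + 1/(195 - 1*805))) = -1140*1/3087 + (-3 - 66*1/27)/(√(2259 + 1/(195 - 805))) = -380/1029 + (-3 - 22/9)/(√(2259 + 1/(-610))) = -380/1029 - 49/(9*√(2259 - 1/610)) = -380/1029 - 49*√840573290/1377989/9 = -380/1029 - 49*√840573290/12401901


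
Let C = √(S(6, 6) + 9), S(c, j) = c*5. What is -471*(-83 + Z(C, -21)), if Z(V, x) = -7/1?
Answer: 42390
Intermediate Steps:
S(c, j) = 5*c
C = √39 (C = √(5*6 + 9) = √(30 + 9) = √39 ≈ 6.2450)
Z(V, x) = -7 (Z(V, x) = -7*1 = -7)
-471*(-83 + Z(C, -21)) = -471*(-83 - 7) = -471*(-90) = 42390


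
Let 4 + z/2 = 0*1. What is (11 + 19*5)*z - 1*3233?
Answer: -4081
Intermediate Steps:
z = -8 (z = -8 + 2*(0*1) = -8 + 2*0 = -8 + 0 = -8)
(11 + 19*5)*z - 1*3233 = (11 + 19*5)*(-8) - 1*3233 = (11 + 95)*(-8) - 3233 = 106*(-8) - 3233 = -848 - 3233 = -4081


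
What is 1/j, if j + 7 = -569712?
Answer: -1/569719 ≈ -1.7553e-6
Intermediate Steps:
j = -569719 (j = -7 - 569712 = -569719)
1/j = 1/(-569719) = -1/569719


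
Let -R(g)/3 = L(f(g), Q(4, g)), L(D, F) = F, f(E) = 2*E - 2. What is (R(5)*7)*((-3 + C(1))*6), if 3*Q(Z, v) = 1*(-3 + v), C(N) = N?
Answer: 168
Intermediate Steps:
Q(Z, v) = -1 + v/3 (Q(Z, v) = (1*(-3 + v))/3 = (-3 + v)/3 = -1 + v/3)
f(E) = -2 + 2*E
R(g) = 3 - g (R(g) = -3*(-1 + g/3) = 3 - g)
(R(5)*7)*((-3 + C(1))*6) = ((3 - 1*5)*7)*((-3 + 1)*6) = ((3 - 5)*7)*(-2*6) = -2*7*(-12) = -14*(-12) = 168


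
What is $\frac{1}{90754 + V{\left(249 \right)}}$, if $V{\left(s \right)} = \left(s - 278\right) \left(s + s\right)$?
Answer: $\frac{1}{76312} \approx 1.3104 \cdot 10^{-5}$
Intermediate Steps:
$V{\left(s \right)} = 2 s \left(-278 + s\right)$ ($V{\left(s \right)} = \left(-278 + s\right) 2 s = 2 s \left(-278 + s\right)$)
$\frac{1}{90754 + V{\left(249 \right)}} = \frac{1}{90754 + 2 \cdot 249 \left(-278 + 249\right)} = \frac{1}{90754 + 2 \cdot 249 \left(-29\right)} = \frac{1}{90754 - 14442} = \frac{1}{76312}$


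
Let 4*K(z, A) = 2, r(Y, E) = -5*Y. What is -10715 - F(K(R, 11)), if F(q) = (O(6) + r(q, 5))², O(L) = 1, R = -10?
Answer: -42869/4 ≈ -10717.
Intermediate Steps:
K(z, A) = ½ (K(z, A) = (¼)*2 = ½)
F(q) = (1 - 5*q)²
-10715 - F(K(R, 11)) = -10715 - (-1 + 5*(½))² = -10715 - (-1 + 5/2)² = -10715 - (3/2)² = -10715 - 1*9/4 = -10715 - 9/4 = -42869/4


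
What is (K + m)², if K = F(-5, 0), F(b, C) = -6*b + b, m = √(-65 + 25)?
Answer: 585 + 100*I*√10 ≈ 585.0 + 316.23*I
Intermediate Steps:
m = 2*I*√10 (m = √(-40) = 2*I*√10 ≈ 6.3246*I)
F(b, C) = -5*b
K = 25 (K = -5*(-5) = 25)
(K + m)² = (25 + 2*I*√10)²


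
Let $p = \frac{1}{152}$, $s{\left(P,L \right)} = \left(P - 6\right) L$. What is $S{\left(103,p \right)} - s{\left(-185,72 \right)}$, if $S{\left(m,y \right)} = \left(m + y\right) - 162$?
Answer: $\frac{2081337}{152} \approx 13693.0$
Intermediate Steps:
$s{\left(P,L \right)} = L \left(-6 + P\right)$ ($s{\left(P,L \right)} = \left(-6 + P\right) L = L \left(-6 + P\right)$)
$p = \frac{1}{152} \approx 0.0065789$
$S{\left(m,y \right)} = -162 + m + y$
$S{\left(103,p \right)} - s{\left(-185,72 \right)} = \left(-162 + 103 + \frac{1}{152}\right) - 72 \left(-6 - 185\right) = - \frac{8967}{152} - 72 \left(-191\right) = - \frac{8967}{152} - -13752 = - \frac{8967}{152} + 13752 = \frac{2081337}{152}$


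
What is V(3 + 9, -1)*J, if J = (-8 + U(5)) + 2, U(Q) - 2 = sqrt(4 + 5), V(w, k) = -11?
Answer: 11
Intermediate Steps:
U(Q) = 5 (U(Q) = 2 + sqrt(4 + 5) = 2 + sqrt(9) = 2 + 3 = 5)
J = -1 (J = (-8 + 5) + 2 = -3 + 2 = -1)
V(3 + 9, -1)*J = -11*(-1) = 11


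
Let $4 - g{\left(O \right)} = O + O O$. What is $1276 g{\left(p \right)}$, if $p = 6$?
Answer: $-48488$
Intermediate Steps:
$g{\left(O \right)} = 4 - O - O^{2}$ ($g{\left(O \right)} = 4 - \left(O + O O\right) = 4 - \left(O + O^{2}\right) = 4 - O - O^{2}$)
$1276 g{\left(p \right)} = 1276 \left(4 - 6 - 6^{2}\right) = 1276 \left(4 - 6 - 36\right) = 1276 \left(-38\right) = -48488$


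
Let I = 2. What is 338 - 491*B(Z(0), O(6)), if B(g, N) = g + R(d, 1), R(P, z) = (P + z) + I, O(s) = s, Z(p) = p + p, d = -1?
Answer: -644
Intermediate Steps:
Z(p) = 2*p
R(P, z) = 2 + P + z (R(P, z) = (P + z) + 2 = 2 + P + z)
B(g, N) = 2 + g (B(g, N) = g + (2 - 1 + 1) = g + 2 = 2 + g)
338 - 491*B(Z(0), O(6)) = 338 - 491*(2 + 2*0) = 338 - 491*(2 + 0) = 338 - 491*2 = 338 - 982 = -644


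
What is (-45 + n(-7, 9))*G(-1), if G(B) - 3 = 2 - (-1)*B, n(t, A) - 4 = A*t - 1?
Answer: -420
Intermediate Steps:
n(t, A) = 3 + A*t (n(t, A) = 4 + (A*t - 1) = 4 + (-1 + A*t) = 3 + A*t)
G(B) = 5 + B (G(B) = 3 + (2 - (-1)*B) = 3 + (2 + B) = 5 + B)
(-45 + n(-7, 9))*G(-1) = (-45 + (3 + 9*(-7)))*(5 - 1) = (-45 + (3 - 63))*4 = (-45 - 60)*4 = -105*4 = -420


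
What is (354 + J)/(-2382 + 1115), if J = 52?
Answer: -58/181 ≈ -0.32044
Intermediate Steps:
(354 + J)/(-2382 + 1115) = (354 + 52)/(-2382 + 1115) = 406/(-1267) = 406*(-1/1267) = -58/181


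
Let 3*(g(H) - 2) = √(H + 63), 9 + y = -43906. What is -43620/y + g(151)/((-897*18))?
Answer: 70420069/70905159 - √214/48438 ≈ 0.99286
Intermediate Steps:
y = -43915 (y = -9 - 43906 = -43915)
g(H) = 2 + √(63 + H)/3 (g(H) = 2 + √(H + 63)/3 = 2 + √(63 + H)/3)
-43620/y + g(151)/((-897*18)) = -43620/(-43915) + (2 + √(63 + 151)/3)/((-897*18)) = -43620*(-1/43915) + (2 + √214/3)/(-16146) = 8724/8783 + (2 + √214/3)*(-1/16146) = 8724/8783 + (-1/8073 - √214/48438) = 70420069/70905159 - √214/48438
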